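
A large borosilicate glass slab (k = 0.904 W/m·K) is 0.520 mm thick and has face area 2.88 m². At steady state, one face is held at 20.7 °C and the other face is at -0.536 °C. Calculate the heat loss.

Q = 1.06×10^5 W

Q = kA·ΔT/L = 0.904 × 2.88 × |20.7 °C − -0.536 °C| / 5.20×10^-4 = 1.06×10^5 W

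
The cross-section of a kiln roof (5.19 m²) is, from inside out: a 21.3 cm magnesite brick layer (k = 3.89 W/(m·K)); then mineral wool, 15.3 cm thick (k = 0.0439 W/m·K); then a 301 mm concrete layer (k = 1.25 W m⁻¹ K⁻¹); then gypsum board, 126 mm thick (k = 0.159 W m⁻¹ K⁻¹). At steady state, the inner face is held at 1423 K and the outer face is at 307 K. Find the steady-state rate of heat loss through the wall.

Resistance network (inner→outer):
  R_magnesite brick = L/(kA) = 0.213/(3.89·5.19) = 0.01055 K/W
  R_mineral wool = L/(kA) = 0.153/(0.0439·5.19) = 0.6715 K/W
  R_concrete = L/(kA) = 0.301/(1.25·5.19) = 0.04640 K/W
  R_gypsum board = L/(kA) = 0.126/(0.159·5.19) = 0.1527 K/W
ΣR = 0.01055 + 0.6715 + 0.04640 + 0.1527 = 0.8811 K/W
Q = ΔT/ΣR = (1423 K − 307 K)/0.8811 = 1270 W

Q = 1270 W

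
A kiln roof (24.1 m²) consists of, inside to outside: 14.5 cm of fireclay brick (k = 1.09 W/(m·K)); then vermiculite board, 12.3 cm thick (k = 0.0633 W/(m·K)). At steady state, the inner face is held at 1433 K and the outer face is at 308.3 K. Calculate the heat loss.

Treat each layer as a resistance in series:
  R_fireclay brick = L/(kA) = 0.145/(1.09·24.1) = 0.005520 K/W
  R_vermiculite board = L/(kA) = 0.123/(0.0633·24.1) = 0.08063 K/W
ΣR = 0.005520 + 0.08063 = 0.08615 K/W
Q = ΔT/ΣR = (1433 K − 308.3 K)/0.08615 = 13100 W

Q = 13.1 kW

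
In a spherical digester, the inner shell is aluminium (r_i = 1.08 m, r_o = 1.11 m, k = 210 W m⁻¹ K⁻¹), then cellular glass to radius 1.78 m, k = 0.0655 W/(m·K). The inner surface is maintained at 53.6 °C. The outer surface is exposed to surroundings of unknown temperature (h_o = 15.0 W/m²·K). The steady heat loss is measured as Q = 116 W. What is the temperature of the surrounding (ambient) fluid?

T_out = 5.61 °C

Series resistances:
  R_aluminium = (1/1.08 − 1/1.11)/(4πk) = 0.02503/(4π·210) = 9.483×10^-6 K/W
  R_cellular glass = (1/1.11 − 1/1.78)/(4πk) = 0.3391/(4π·0.0655) = 0.4120 K/W
  R_conv,out = 1/(4πr²h) = 1/(4π·1.78²·15.0) = 0.001674 K/W
ΣR = 0.4137 K/W
ΔT = Q·ΣR = 116 × 0.4137 = 47.99 K
Heat flows outward, so T_out = T_in − ΔT = 53.6 − 47.99 = 5.61 °C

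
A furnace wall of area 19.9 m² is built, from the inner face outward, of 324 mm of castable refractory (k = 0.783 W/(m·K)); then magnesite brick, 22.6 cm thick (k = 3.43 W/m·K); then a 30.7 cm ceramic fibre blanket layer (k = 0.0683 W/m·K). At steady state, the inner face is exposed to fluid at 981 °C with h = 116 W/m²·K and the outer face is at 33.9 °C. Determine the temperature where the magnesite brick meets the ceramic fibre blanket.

T = 888 °C

Series thermal resistances, inner to outer:
  R_conv,in = 1/(hA) = 1/(116·19.9) = 4.332×10^-4 K/W
  R_castable refractory = L/(kA) = 0.324/(0.783·19.9) = 0.02079 K/W
  R_magnesite brick = L/(kA) = 0.226/(3.43·19.9) = 0.003311 K/W
  R_ceramic fibre blanket = L/(kA) = 0.307/(0.0683·19.9) = 0.2259 K/W
ΣR = 4.332×10^-4 + 0.02079 + 0.003311 + 0.2259 = 0.2504 K/W
Q = ΔT/ΣR = (981 °C − 33.9 °C)/0.2504 = 3782 W
From the inner boundary to the magnesite brick/ceramic fibre blanket interface, ΣR_partial = 0.02453 K/W.
T_interface = T_in − Q·ΣR_partial = 981 °C − (3782)(0.02453) = 888 °C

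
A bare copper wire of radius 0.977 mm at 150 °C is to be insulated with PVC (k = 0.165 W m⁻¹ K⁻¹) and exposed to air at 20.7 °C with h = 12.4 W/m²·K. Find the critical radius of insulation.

r_cr = 1.33 cm

For a cylinder, r_cr = k_ins/h = 0.165/12.4 = 0.0133 m = 1.33 cm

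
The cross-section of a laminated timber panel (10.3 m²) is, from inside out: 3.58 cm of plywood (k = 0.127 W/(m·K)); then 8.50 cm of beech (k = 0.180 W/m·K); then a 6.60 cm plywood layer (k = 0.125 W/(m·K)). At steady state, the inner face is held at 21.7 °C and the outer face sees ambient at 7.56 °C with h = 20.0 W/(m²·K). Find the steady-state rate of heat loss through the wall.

Treat each layer as a resistance in series:
  R_plywood = L/(kA) = 0.0358/(0.127·10.3) = 0.02737 K/W
  R_beech = L/(kA) = 0.0850/(0.180·10.3) = 0.04585 K/W
  R_plywood = L/(kA) = 0.0660/(0.125·10.3) = 0.05126 K/W
  R_conv,out = 1/(hA) = 1/(20.0·10.3) = 0.004854 K/W
ΣR = 0.02737 + 0.04585 + 0.05126 + 0.004854 = 0.1293 K/W
Q = ΔT/ΣR = (21.7 °C − 7.56 °C)/0.1293 = 109 W

Q = 109 W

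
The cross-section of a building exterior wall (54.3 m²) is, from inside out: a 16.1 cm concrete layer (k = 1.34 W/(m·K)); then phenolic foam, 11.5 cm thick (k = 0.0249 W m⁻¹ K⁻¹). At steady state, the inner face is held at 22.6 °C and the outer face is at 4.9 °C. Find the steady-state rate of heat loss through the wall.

Resistance network (inner→outer):
  R_concrete = L/(kA) = 0.161/(1.34·54.3) = 0.002213 K/W
  R_phenolic foam = L/(kA) = 0.115/(0.0249·54.3) = 0.08505 K/W
ΣR = 0.002213 + 0.08505 = 0.08726 K/W
Q = ΔT/ΣR = (22.6 °C − 4.9 °C)/0.08726 = 203 W

Q = 203 W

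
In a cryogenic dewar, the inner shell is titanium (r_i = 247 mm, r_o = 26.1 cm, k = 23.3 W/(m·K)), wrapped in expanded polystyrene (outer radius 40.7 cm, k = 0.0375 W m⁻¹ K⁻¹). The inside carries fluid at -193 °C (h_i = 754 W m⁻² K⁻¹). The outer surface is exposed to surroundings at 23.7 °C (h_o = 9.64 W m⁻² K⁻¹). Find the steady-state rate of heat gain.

Series thermal resistances, inner to outer:
  R_conv,in = 1/(4πr²h) = 1/(4π·0.247²·754) = 0.001730 K/W
  R_titanium = (1/0.247 − 1/0.261)/(4πk) = 0.2172/(4π·23.3) = 7.417×10^-4 K/W
  R_expanded polystyrene = (1/0.261 − 1/0.407)/(4πk) = 1.374/(4π·0.0375) = 2.917 K/W
  R_conv,out = 1/(4πr²h) = 1/(4π·0.407²·9.64) = 0.04983 K/W
ΣR = 0.001730 + 7.417×10^-4 + 2.917 + 0.04983 = 2.969 K/W
Q = ΔT/ΣR = (-193 °C − 23.7 °C)/2.969 = -73.0 W
(Negative Q ⇒ heat flows inward; heat gain = 73.0 W.)

Q = 73.0 W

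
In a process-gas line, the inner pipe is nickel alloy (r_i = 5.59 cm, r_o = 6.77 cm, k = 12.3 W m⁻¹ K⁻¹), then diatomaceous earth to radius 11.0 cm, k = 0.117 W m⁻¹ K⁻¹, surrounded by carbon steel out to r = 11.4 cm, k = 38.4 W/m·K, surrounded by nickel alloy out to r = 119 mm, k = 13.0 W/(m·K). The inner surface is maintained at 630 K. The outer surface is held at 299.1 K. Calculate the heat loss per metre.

Series thermal resistances, inner to outer:
  R'_nickel alloy = ln(0.0677/0.0559)/(2πk) = 0.1915/(2π·12.3) = 0.002478 m·K/W
  R'_diatomaceous earth = ln(0.110/0.0677)/(2πk) = 0.4854/(2π·0.117) = 0.6603 m·K/W
  R'_carbon steel = ln(0.114/0.110)/(2πk) = 0.03572/(2π·38.4) = 1.480×10^-4 m·K/W
  R'_nickel alloy = ln(0.119/0.114)/(2πk) = 0.04293/(2π·13.0) = 5.255×10^-4 m·K/W
ΣR = 0.002478 + 0.6603 + 1.480×10^-4 + 5.255×10^-4 = 0.6635 m·K/W
Q' = ΔT/ΣR = (630 K − 299.1 K)/0.6635 = 499 W/m

Q' = 499 W/m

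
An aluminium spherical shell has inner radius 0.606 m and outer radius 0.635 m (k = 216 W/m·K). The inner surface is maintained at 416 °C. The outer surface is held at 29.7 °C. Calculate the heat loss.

Q = 4πk·ΔT/(1/r₁ − 1/r₂) = 4π × 216 × 386.3 / (1/0.606 − 1/0.635) = 1.39×10^7 W

Q = 13900 kW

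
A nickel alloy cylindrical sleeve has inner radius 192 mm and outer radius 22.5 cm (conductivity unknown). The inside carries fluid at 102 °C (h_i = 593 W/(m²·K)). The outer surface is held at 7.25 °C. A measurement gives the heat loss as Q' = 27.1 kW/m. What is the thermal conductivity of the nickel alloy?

k = 12.0 W/m·K

ΣR = ΔT/Q' = |102 − 7.25|/27100 = 0.003496 m·K/W
Known resistances:
  R'_conv,in = 1/(2πr h) = 1/(2π·0.192·593) = 0.001398 m·K/W
R_nickel alloy = ΣR − ΣR_known = 0.003496 − 0.001398 = 0.002098 m·K/W
ln(r₂/r₁)/(2πk) = 0.002098 ⇒ k = 0.1586/(2π·0.002098) = 12.0 W/m·K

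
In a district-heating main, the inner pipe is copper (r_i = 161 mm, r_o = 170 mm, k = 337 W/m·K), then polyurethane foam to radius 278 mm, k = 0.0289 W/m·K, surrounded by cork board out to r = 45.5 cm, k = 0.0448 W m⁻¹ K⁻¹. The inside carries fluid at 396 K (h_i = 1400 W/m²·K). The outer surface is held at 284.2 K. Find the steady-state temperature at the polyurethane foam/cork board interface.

Treat each layer as a resistance in series:
  R'_conv,in = 1/(2πr h) = 1/(2π·0.161·1400) = 7.061×10^-4 m·K/W
  R'_copper = ln(0.170/0.161)/(2πk) = 0.05439/(2π·337) = 2.569×10^-5 m·K/W
  R'_polyurethane foam = ln(0.278/0.170)/(2πk) = 0.4918/(2π·0.0289) = 2.709 m·K/W
  R'_cork board = ln(0.455/0.278)/(2πk) = 0.4927/(2π·0.0448) = 1.750 m·K/W
ΣR = 7.061×10^-4 + 2.569×10^-5 + 2.709 + 1.750 = 4.460 m·K/W
Q' = ΔT/ΣR = (396 K − 284.2 K)/4.460 = 25.07 W/m
From the inner boundary to the polyurethane foam/cork board interface, ΣR_partial = 2.710 m·K/W.
T_interface = T_in − Q'·ΣR_partial = 396 K − (25.07)(2.710) = 328.1 K

T = 328.1 K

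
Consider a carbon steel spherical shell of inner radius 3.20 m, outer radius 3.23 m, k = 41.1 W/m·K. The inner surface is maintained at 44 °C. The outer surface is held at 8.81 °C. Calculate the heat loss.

Q = 6260 kW

Q = 4πk·ΔT/(1/r₁ − 1/r₂) = 4π × 41.1 × 35.19 / (1/3.20 − 1/3.23) = 6.26×10^6 W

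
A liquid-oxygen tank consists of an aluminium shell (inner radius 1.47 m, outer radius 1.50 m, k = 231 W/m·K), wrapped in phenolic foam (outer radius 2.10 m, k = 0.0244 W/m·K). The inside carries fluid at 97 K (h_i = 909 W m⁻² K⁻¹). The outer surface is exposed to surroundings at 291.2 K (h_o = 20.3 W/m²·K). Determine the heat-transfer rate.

Resistance network (inner→outer):
  R_conv,in = 1/(4πr²h) = 1/(4π·1.47²·909) = 4.051×10^-5 K/W
  R_aluminium = (1/1.47 − 1/1.50)/(4πk) = 0.01361/(4π·231) = 4.687×10^-6 K/W
  R_phenolic foam = (1/1.50 − 1/2.10)/(4πk) = 0.1905/(4π·0.0244) = 0.6212 K/W
  R_conv,out = 1/(4πr²h) = 1/(4π·2.10²·20.3) = 8.889×10^-4 K/W
ΣR = 4.051×10^-5 + 4.687×10^-6 + 0.6212 + 8.889×10^-4 = 0.6221 K/W
Q = ΔT/ΣR = (97 K − 291.2 K)/0.6221 = -312 W
(Negative Q ⇒ heat flows inward; heat gain = 312 W.)

Q = 312 W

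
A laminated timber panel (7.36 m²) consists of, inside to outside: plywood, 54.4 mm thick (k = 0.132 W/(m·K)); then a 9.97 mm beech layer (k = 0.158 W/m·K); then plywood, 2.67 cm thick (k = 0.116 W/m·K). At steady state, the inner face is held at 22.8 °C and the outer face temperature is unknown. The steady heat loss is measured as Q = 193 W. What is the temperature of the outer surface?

Sum the resistances:
  R_plywood = L/(kA) = 0.0544/(0.132·7.36) = 0.05599 K/W
  R_beech = L/(kA) = 0.00997/(0.158·7.36) = 0.008574 K/W
  R_plywood = L/(kA) = 0.0267/(0.116·7.36) = 0.03127 K/W
ΣR = 0.09584 K/W
ΔT = Q·ΣR = 193 × 0.09584 = 18.50 K
Heat flows outward, so T_out = T_in − ΔT = 22.8 − 18.50 = 4.30 °C

T_out = 4.30 °C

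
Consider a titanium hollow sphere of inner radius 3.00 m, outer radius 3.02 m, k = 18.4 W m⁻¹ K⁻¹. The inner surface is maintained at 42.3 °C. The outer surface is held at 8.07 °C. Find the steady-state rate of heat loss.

Q = 4πk·ΔT/(1/r₁ − 1/r₂) = 4π × 18.4 × 34.23 / (1/3.00 − 1/3.02) = 3.59×10^6 W

Q = 3590 kW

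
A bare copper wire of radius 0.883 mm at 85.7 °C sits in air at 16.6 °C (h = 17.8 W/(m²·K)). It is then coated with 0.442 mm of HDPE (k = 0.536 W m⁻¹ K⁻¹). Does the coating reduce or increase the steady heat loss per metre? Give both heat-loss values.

increases: 6.82 → 10.1 W/m

Critical radius for a cylinder: r_cr = k/h = 0.0301 m = 3.01 cm.
Outer radius after coating: r₂ = 8.83×10^-4 + 4.42×10^-4 = 0.001325 m.
Since r₁ < r_cr and r₂ ≤ r_cr, the coating moves toward the maximum at r_cr — heat loss rises.
Bare: R = 1/(2πr₁h) = 10.13 m·K/W; Q = 69.1/10.13 = 6.82 W/m.
Coated: R = R_cond + R_conv = 6.869 m·K/W; Q = 69.1/6.869 = 10.1 W/m.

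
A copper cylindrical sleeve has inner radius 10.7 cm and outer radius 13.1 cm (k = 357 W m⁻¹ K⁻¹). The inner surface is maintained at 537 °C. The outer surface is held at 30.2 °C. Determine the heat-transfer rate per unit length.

Q' = 2πk·ΔT/ln(r₂/r₁) = 2π × 357 × 506.8 / ln(0.131/0.107) = 5.62×10^6 W/m

Q' = 5.62×10^6 W/m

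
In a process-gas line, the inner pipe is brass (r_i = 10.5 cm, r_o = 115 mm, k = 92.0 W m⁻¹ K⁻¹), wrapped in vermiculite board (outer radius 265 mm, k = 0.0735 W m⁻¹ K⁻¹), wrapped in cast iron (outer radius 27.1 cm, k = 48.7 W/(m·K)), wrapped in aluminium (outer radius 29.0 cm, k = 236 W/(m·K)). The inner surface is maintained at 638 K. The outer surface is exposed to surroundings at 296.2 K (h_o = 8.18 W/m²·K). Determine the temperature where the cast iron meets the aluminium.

T = 308.4 K

Resistance network (inner→outer):
  R'_brass = ln(0.115/0.105)/(2πk) = 0.09097/(2π·92.0) = 1.574×10^-4 m·K/W
  R'_vermiculite board = ln(0.265/0.115)/(2πk) = 0.8348/(2π·0.0735) = 1.808 m·K/W
  R'_cast iron = ln(0.271/0.265)/(2πk) = 0.02239/(2π·48.7) = 7.317×10^-5 m·K/W
  R'_aluminium = ln(0.290/0.271)/(2πk) = 0.06776/(2π·236) = 4.570×10^-5 m·K/W
  R'_conv,out = 1/(2πr h) = 1/(2π·0.290·8.18) = 0.06709 m·K/W
ΣR = 1.574×10^-4 + 1.808 + 7.317×10^-5 + 4.570×10^-5 + 0.06709 = 1.875 m·K/W
Q' = ΔT/ΣR = (638 K − 296.2 K)/1.875 = 182.3 W/m
From the inner boundary to the cast iron/aluminium interface, ΣR_partial = 1.808 m·K/W.
T_interface = T_in − Q'·ΣR_partial = 638 K − (182.3)(1.808) = 308.4 K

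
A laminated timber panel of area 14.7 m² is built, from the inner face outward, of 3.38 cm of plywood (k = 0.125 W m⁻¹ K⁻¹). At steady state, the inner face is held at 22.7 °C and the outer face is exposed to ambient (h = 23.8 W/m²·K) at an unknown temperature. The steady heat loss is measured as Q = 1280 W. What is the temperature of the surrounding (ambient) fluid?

T_out = -4.50 °C

Series resistances:
  R_plywood = L/(kA) = 0.0338/(0.125·14.7) = 0.01839 K/W
  R_conv,out = 1/(hA) = 1/(23.8·14.7) = 0.002858 K/W
ΣR = 0.02125 K/W
ΔT = Q·ΣR = 1280 × 0.02125 = 27.20 K
Heat flows outward, so T_out = T_in − ΔT = 22.7 − 27.20 = -4.50 °C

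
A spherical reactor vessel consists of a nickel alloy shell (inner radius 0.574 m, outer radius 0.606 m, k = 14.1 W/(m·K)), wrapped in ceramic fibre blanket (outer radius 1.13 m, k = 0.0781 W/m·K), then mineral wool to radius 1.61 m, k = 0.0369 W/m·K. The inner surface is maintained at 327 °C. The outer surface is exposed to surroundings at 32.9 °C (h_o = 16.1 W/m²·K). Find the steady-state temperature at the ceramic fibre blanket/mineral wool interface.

Resistance network (inner→outer):
  R_nickel alloy = (1/0.574 − 1/0.606)/(4πk) = 0.09200/(4π·14.1) = 5.192×10^-4 K/W
  R_ceramic fibre blanket = (1/0.606 − 1/1.13)/(4πk) = 0.7652/(4π·0.0781) = 0.7797 K/W
  R_mineral wool = (1/1.13 − 1/1.61)/(4πk) = 0.2638/(4π·0.0369) = 0.5690 K/W
  R_conv,out = 1/(4πr²h) = 1/(4π·1.61²·16.1) = 0.001907 K/W
ΣR = 5.192×10^-4 + 0.7797 + 0.5690 + 0.001907 = 1.351 K/W
Q = ΔT/ΣR = (327 °C − 32.9 °C)/1.351 = 217.7 W
From the inner boundary to the ceramic fibre blanket/mineral wool interface, ΣR_partial = 0.7802 K/W.
T_interface = T_in − Q·ΣR_partial = 327 °C − (217.7)(0.7802) = 157 °C

T = 157 °C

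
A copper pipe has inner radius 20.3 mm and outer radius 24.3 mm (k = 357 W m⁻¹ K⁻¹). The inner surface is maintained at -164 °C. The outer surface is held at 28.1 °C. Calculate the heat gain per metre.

Q' = 2400 kW/m

Q' = 2πk·ΔT/ln(r₂/r₁) = 2π × 357 × 192.1 / ln(0.0243/0.0203) = 2.40×10^6 W/m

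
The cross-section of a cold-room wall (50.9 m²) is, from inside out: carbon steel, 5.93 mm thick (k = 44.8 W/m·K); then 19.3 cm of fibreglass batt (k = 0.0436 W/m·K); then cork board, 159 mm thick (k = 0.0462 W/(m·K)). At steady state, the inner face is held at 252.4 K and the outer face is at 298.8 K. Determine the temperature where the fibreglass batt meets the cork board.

T = 278.50 K

Treat each layer as a resistance in series:
  R_carbon steel = L/(kA) = 0.00593/(44.8·50.9) = 2.601×10^-6 K/W
  R_fibreglass batt = L/(kA) = 0.193/(0.0436·50.9) = 0.08697 K/W
  R_cork board = L/(kA) = 0.159/(0.0462·50.9) = 0.06761 K/W
ΣR = 2.601×10^-6 + 0.08697 + 0.06761 = 0.1546 K/W
Q = ΔT/ΣR = (252.4 K − 298.8 K)/0.1546 = -300.1 W
From the inner boundary to the fibreglass batt/cork board interface, ΣR_partial = 0.08697 K/W.
T_interface = T_in − Q·ΣR_partial = 252.4 K − (-300.1)(0.08697) = 278.50 K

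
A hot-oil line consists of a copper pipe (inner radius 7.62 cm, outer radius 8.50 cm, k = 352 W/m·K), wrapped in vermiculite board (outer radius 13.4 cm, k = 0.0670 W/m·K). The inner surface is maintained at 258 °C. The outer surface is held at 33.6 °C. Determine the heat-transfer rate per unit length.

Series thermal resistances, inner to outer:
  R'_copper = ln(0.0850/0.0762)/(2πk) = 0.1093/(2π·352) = 4.941×10^-5 m·K/W
  R'_vermiculite board = ln(0.134/0.0850)/(2πk) = 0.4552/(2π·0.0670) = 1.081 m·K/W
ΣR = 4.941×10^-5 + 1.081 = 1.081 m·K/W
Q' = ΔT/ΣR = (258 °C − 33.6 °C)/1.081 = 208 W/m

Q' = 208 W/m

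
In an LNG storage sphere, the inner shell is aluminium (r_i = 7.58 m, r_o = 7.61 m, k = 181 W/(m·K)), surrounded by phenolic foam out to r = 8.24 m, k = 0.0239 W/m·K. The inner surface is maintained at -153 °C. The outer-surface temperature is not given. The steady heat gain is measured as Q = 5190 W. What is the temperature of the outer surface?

Sum the resistances:
  R_aluminium = (1/7.58 − 1/7.61)/(4πk) = 5.201×10^-4/(4π·181) = 2.287×10^-7 K/W
  R_phenolic foam = (1/7.61 − 1/8.24)/(4πk) = 0.01005/(4π·0.0239) = 0.03345 K/W
ΣR = 0.03345 K/W
ΔT = Q·ΣR = 5190 × 0.03345 = 173.6 K
Heat flows inward, so T_out = T_in + ΔT = -153 + 173.6 = 20.6 °C

T_out = 20.6 °C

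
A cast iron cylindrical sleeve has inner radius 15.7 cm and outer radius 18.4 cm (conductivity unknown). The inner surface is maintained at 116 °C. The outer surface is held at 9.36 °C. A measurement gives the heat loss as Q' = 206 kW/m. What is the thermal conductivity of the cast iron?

ΣR = ΔT/Q' = |116 − 9.36|/2.06×10^5 = 5.177×10^-4 m·K/W
ln(r₂/r₁)/(2πk) = 5.177×10^-4 ⇒ k = 0.1587/(2π·5.177×10^-4) = 48.8 W/m·K

k = 48.8 W/m·K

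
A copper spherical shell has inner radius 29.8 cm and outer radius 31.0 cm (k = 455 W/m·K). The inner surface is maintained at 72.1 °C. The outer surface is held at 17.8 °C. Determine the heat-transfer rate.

Q = 2390 kW

Q = 4πk·ΔT/(1/r₁ − 1/r₂) = 4π × 455 × 54.3 / (1/0.298 − 1/0.310) = 2.39×10^6 W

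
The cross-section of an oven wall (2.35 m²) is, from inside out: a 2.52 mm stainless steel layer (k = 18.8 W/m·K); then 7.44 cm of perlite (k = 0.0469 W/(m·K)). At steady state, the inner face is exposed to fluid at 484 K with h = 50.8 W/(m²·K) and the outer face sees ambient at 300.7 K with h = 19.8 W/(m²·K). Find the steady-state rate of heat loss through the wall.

Q = 260 W

Treat each layer as a resistance in series:
  R_conv,in = 1/(hA) = 1/(50.8·2.35) = 0.008377 K/W
  R_stainless steel = L/(kA) = 0.00252/(18.8·2.35) = 5.704×10^-5 K/W
  R_perlite = L/(kA) = 0.0744/(0.0469·2.35) = 0.6750 K/W
  R_conv,out = 1/(hA) = 1/(19.8·2.35) = 0.02149 K/W
ΣR = 0.008377 + 5.704×10^-5 + 0.6750 + 0.02149 = 0.7049 K/W
Q = ΔT/ΣR = (484 K − 300.7 K)/0.7049 = 260 W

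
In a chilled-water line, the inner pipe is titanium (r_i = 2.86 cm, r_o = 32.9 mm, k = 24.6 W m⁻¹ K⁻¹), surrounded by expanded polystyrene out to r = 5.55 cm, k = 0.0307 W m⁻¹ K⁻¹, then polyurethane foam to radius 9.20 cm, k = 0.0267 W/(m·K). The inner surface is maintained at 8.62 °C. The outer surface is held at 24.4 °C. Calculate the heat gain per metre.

Treat each layer as a resistance in series:
  R'_titanium = ln(0.0329/0.0286)/(2πk) = 0.1401/(2π·24.6) = 9.062×10^-4 m·K/W
  R'_expanded polystyrene = ln(0.0555/0.0329)/(2πk) = 0.5229/(2π·0.0307) = 2.711 m·K/W
  R'_polyurethane foam = ln(0.0920/0.0555)/(2πk) = 0.5054/(2π·0.0267) = 3.013 m·K/W
ΣR = 9.062×10^-4 + 2.711 + 3.013 = 5.725 m·K/W
Q' = ΔT/ΣR = (8.62 °C − 24.4 °C)/5.725 = -2.76 W/m
(Negative Q' ⇒ heat flows inward; heat gain = 2.76 W/m.)

Q' = 2.76 W/m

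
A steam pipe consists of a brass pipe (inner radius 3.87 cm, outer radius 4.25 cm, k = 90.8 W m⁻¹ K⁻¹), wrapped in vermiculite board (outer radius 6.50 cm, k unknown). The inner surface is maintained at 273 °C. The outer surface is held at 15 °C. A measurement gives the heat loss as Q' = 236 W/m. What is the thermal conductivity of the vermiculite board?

k = 0.0619 W/m·K

ΣR = ΔT/Q' = |273 − 15|/236 = 1.093 m·K/W
Known resistances:
  R'_brass = ln(0.0425/0.0387)/(2πk) = 0.09366/(2π·90.8) = 1.642×10^-4 m·K/W
R_vermiculite board = ΣR − ΣR_known = 1.093 − 1.642×10^-4 = 1.093 m·K/W
ln(r₂/r₁)/(2πk) = 1.093 ⇒ k = 0.4249/(2π·1.093) = 0.0619 W/m·K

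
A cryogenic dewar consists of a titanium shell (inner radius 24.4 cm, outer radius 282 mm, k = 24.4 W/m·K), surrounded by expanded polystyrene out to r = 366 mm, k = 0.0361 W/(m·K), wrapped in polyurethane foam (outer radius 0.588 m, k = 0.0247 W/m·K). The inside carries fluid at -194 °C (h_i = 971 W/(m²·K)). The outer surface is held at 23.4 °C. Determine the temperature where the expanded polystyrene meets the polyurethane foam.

Series thermal resistances, inner to outer:
  R_conv,in = 1/(4πr²h) = 1/(4π·0.244²·971) = 0.001377 K/W
  R_titanium = (1/0.244 − 1/0.282)/(4πk) = 0.5523/(4π·24.4) = 0.001801 K/W
  R_expanded polystyrene = (1/0.282 − 1/0.366)/(4πk) = 0.8139/(4π·0.0361) = 1.794 K/W
  R_polyurethane foam = (1/0.366 − 1/0.588)/(4πk) = 1.032/(4π·0.0247) = 3.323 K/W
ΣR = 0.001377 + 0.001801 + 1.794 + 3.323 = 5.120 K/W
Q = ΔT/ΣR = (-194 °C − 23.4 °C)/5.120 = -42.46 W
From the inner boundary to the expanded polystyrene/polyurethane foam interface, ΣR_partial = 1.797 K/W.
T_interface = T_in − Q·ΣR_partial = -194 °C − (-42.46)(1.797) = -118 °C

T = -118 °C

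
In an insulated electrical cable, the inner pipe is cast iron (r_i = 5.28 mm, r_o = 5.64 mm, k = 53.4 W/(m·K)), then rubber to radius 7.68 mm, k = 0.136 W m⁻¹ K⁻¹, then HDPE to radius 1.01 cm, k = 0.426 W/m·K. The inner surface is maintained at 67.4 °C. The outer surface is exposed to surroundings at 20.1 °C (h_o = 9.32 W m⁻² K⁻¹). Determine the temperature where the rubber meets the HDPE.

T = 59.5 °C

Treat each layer as a resistance in series:
  R'_cast iron = ln(0.00564/0.00528)/(2πk) = 0.06596/(2π·53.4) = 1.966×10^-4 m·K/W
  R'_rubber = ln(0.00768/0.00564)/(2πk) = 0.3087/(2π·0.136) = 0.3613 m·K/W
  R'_HDPE = ln(0.0101/0.00768)/(2πk) = 0.2739/(2π·0.426) = 0.1023 m·K/W
  R'_conv,out = 1/(2πr h) = 1/(2π·0.0101·9.32) = 1.691 m·K/W
ΣR = 1.966×10^-4 + 0.3613 + 0.1023 + 1.691 = 2.155 m·K/W
Q' = ΔT/ΣR = (67.4 °C − 20.1 °C)/2.155 = 21.95 W/m
From the inner boundary to the rubber/HDPE interface, ΣR_partial = 0.3615 m·K/W.
T_interface = T_in − Q'·ΣR_partial = 67.4 °C − (21.95)(0.3615) = 59.5 °C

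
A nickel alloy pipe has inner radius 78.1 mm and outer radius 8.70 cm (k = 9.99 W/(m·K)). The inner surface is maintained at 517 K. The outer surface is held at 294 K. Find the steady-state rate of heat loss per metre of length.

Q' = 2πk·ΔT/ln(r₂/r₁) = 2π × 9.99 × 223 / ln(0.0870/0.0781) = 1.30×10^5 W/m

Q' = 130 kW/m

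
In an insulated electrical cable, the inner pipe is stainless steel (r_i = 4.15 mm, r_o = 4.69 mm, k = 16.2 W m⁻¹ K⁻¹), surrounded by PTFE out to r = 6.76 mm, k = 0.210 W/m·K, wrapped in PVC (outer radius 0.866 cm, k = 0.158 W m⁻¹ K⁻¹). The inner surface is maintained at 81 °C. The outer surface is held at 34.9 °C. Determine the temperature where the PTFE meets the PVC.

Series thermal resistances, inner to outer:
  R'_stainless steel = ln(0.00469/0.00415)/(2πk) = 0.1223/(2π·16.2) = 0.001202 m·K/W
  R'_PTFE = ln(0.00676/0.00469)/(2πk) = 0.3656/(2π·0.210) = 0.2771 m·K/W
  R'_PVC = ln(0.00866/0.00676)/(2πk) = 0.2477/(2π·0.158) = 0.2495 m·K/W
ΣR = 0.001202 + 0.2771 + 0.2495 = 0.5278 m·K/W
Q' = ΔT/ΣR = (81 °C − 34.9 °C)/0.5278 = 87.34 W/m
From the inner boundary to the PTFE/PVC interface, ΣR_partial = 0.2783 m·K/W.
T_interface = T_in − Q'·ΣR_partial = 81 °C − (87.34)(0.2783) = 56.7 °C

T = 56.7 °C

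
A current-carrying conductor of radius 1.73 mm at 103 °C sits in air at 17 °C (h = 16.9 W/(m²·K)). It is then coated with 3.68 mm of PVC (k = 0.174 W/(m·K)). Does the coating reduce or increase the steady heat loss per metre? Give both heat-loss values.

increases: 15.8 → 30.9 W/m

Critical radius for a cylinder: r_cr = k/h = 0.0103 m = 1.03 cm.
Outer radius after coating: r₂ = 0.00173 + 0.00368 = 0.00541 m.
Since r₁ < r_cr and r₂ ≤ r_cr, the coating moves toward the maximum at r_cr — heat loss rises.
Bare: R = 1/(2πr₁h) = 5.444 m·K/W; Q = 86/5.444 = 15.8 W/m.
Coated: R = R_cond + R_conv = 2.784 m·K/W; Q = 86/2.784 = 30.9 W/m.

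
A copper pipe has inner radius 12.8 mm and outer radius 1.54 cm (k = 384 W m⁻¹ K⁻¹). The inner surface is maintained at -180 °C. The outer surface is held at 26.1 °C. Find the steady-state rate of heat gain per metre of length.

Q' = 2πk·ΔT/ln(r₂/r₁) = 2π × 384 × 206.1 / ln(0.0154/0.0128) = 2.69×10^6 W/m

Q' = 2690 kW/m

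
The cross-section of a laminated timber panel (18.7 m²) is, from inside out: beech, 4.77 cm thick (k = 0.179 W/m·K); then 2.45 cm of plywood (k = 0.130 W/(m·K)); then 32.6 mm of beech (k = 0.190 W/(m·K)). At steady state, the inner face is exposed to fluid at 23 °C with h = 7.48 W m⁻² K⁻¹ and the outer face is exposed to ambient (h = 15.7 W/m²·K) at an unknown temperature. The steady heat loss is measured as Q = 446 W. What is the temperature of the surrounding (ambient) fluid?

Sum the resistances:
  R_conv,in = 1/(hA) = 1/(7.48·18.7) = 0.007149 K/W
  R_beech = L/(kA) = 0.0477/(0.179·18.7) = 0.01425 K/W
  R_plywood = L/(kA) = 0.0245/(0.130·18.7) = 0.01008 K/W
  R_beech = L/(kA) = 0.0326/(0.190·18.7) = 0.009175 K/W
  R_conv,out = 1/(hA) = 1/(15.7·18.7) = 0.003406 K/W
ΣR = 0.04406 K/W
ΔT = Q·ΣR = 446 × 0.04406 = 19.65 K
Heat flows outward, so T_out = T_in − ΔT = 23 − 19.65 = 3.35 °C

T_out = 3.35 °C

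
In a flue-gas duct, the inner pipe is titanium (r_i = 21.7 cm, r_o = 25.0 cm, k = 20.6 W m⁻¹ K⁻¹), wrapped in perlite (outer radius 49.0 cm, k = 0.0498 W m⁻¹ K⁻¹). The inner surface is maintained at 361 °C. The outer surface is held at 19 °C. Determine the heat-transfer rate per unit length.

Q' = 159 W/m

Treat each layer as a resistance in series:
  R'_titanium = ln(0.250/0.217)/(2πk) = 0.1416/(2π·20.6) = 0.001094 m·K/W
  R'_perlite = ln(0.490/0.250)/(2πk) = 0.6729/(2π·0.0498) = 2.151 m·K/W
ΣR = 0.001094 + 2.151 = 2.152 m·K/W
Q' = ΔT/ΣR = (361 °C − 19 °C)/2.152 = 159 W/m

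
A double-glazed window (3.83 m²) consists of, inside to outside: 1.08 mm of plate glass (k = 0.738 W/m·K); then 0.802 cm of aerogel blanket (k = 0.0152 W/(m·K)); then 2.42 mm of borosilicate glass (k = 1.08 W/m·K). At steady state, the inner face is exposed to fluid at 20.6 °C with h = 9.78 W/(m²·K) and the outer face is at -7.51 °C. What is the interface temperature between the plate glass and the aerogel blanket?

Resistance network (inner→outer):
  R_conv,in = 1/(hA) = 1/(9.78·3.83) = 0.02670 K/W
  R_plate glass = L/(kA) = 0.00108/(0.738·3.83) = 3.821×10^-4 K/W
  R_aerogel blanket = L/(kA) = 0.00802/(0.0152·3.83) = 0.1378 K/W
  R_borosilicate glass = L/(kA) = 0.00242/(1.08·3.83) = 5.850×10^-4 K/W
ΣR = 0.02670 + 3.821×10^-4 + 0.1378 + 5.850×10^-4 = 0.1655 K/W
Q = ΔT/ΣR = (20.6 °C − -7.51 °C)/0.1655 = 169.8 W
From the inner boundary to the plate glass/aerogel blanket interface, ΣR_partial = 0.02708 K/W.
T_interface = T_in − Q·ΣR_partial = 20.6 °C − (169.8)(0.02708) = 16.0 °C

T = 16.0 °C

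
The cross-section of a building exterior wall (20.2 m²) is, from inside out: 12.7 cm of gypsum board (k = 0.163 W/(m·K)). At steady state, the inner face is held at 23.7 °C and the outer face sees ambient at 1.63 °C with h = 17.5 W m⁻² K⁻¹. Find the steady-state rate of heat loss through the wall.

Series thermal resistances, inner to outer:
  R_gypsum board = L/(kA) = 0.127/(0.163·20.2) = 0.03857 K/W
  R_conv,out = 1/(hA) = 1/(17.5·20.2) = 0.002829 K/W
ΣR = 0.03857 + 0.002829 = 0.04140 K/W
Q = ΔT/ΣR = (23.7 °C − 1.63 °C)/0.04140 = 533 W

Q = 533 W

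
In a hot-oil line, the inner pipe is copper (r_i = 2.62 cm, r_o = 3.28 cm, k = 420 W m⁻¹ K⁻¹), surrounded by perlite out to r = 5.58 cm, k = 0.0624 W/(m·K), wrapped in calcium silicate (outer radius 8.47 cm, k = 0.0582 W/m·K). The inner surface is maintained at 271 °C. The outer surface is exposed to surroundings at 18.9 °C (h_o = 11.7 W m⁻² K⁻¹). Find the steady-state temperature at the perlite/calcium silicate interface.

T = 142 °C

Resistance network (inner→outer):
  R'_copper = ln(0.0328/0.0262)/(2πk) = 0.2247/(2π·420) = 8.514×10^-5 m·K/W
  R'_perlite = ln(0.0558/0.0328)/(2πk) = 0.5313/(2π·0.0624) = 1.355 m·K/W
  R'_calcium silicate = ln(0.0847/0.0558)/(2πk) = 0.4173/(2π·0.0582) = 1.141 m·K/W
  R'_conv,out = 1/(2πr h) = 1/(2π·0.0847·11.7) = 0.1606 m·K/W
ΣR = 8.514×10^-5 + 1.355 + 1.141 + 0.1606 = 2.657 m·K/W
Q' = ΔT/ΣR = (271 °C − 18.9 °C)/2.657 = 94.88 W/m
From the inner boundary to the perlite/calcium silicate interface, ΣR_partial = 1.355 m·K/W.
T_interface = T_in − Q'·ΣR_partial = 271 °C − (94.88)(1.355) = 142 °C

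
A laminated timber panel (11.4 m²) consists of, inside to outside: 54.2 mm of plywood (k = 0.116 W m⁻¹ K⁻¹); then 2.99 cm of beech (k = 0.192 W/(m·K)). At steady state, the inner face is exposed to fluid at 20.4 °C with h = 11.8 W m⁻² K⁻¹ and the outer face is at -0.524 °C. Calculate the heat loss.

Resistance network (inner→outer):
  R_conv,in = 1/(hA) = 1/(11.8·11.4) = 0.007434 K/W
  R_plywood = L/(kA) = 0.0542/(0.116·11.4) = 0.04099 K/W
  R_beech = L/(kA) = 0.0299/(0.192·11.4) = 0.01366 K/W
ΣR = 0.007434 + 0.04099 + 0.01366 = 0.06208 K/W
Q = ΔT/ΣR = (20.4 °C − -0.524 °C)/0.06208 = 337 W

Q = 337 W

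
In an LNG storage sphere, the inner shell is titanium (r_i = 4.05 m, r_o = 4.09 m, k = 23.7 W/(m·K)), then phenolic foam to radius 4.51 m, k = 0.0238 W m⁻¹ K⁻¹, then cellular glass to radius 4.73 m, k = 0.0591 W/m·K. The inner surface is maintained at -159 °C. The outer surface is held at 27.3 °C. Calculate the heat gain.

Q = 2.07 kW

Series thermal resistances, inner to outer:
  R_titanium = (1/4.05 − 1/4.09)/(4πk) = 0.002415/(4π·23.7) = 8.108×10^-6 K/W
  R_phenolic foam = (1/4.09 − 1/4.51)/(4πk) = 0.02277/(4π·0.0238) = 0.07613 K/W
  R_cellular glass = (1/4.51 − 1/4.73)/(4πk) = 0.01031/(4π·0.0591) = 0.01389 K/W
ΣR = 8.108×10^-6 + 0.07613 + 0.01389 = 0.09003 K/W
Q = ΔT/ΣR = (-159 °C − 27.3 °C)/0.09003 = -2070 W
(Negative Q ⇒ heat flows inward; heat gain = 2070 W.)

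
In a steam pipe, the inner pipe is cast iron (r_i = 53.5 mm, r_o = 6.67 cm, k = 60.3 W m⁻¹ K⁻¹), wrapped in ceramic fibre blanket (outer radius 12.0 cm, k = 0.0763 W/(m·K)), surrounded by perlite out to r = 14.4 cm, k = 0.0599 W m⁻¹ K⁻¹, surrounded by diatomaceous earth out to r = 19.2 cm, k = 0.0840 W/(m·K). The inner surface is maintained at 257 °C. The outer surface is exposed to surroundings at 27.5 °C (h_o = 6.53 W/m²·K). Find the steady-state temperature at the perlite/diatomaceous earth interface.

Treat each layer as a resistance in series:
  R'_cast iron = ln(0.0667/0.0535)/(2πk) = 0.2205/(2π·60.3) = 5.820×10^-4 m·K/W
  R'_ceramic fibre blanket = ln(0.120/0.0667)/(2πk) = 0.5873/(2π·0.0763) = 1.225 m·K/W
  R'_perlite = ln(0.144/0.120)/(2πk) = 0.1823/(2π·0.0599) = 0.4844 m·K/W
  R'_diatomaceous earth = ln(0.192/0.144)/(2πk) = 0.2877/(2π·0.0840) = 0.5451 m·K/W
  R'_conv,out = 1/(2πr h) = 1/(2π·0.192·6.53) = 0.1269 m·K/W
ΣR = 5.820×10^-4 + 1.225 + 0.4844 + 0.5451 + 0.1269 = 2.382 m·K/W
Q' = ΔT/ΣR = (257 °C − 27.5 °C)/2.382 = 96.35 W/m
From the inner boundary to the perlite/diatomaceous earth interface, ΣR_partial = 1.710 m·K/W.
T_interface = T_in − Q'·ΣR_partial = 257 °C − (96.35)(1.710) = 92.2 °C

T = 92.2 °C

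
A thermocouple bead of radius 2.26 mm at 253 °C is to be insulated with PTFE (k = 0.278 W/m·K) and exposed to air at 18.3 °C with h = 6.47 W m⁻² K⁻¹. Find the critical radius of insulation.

r_cr = 8.59 cm

For a sphere, r_cr = 2k_ins/h = 2·0.278/6.47 = 0.0859 m = 8.59 cm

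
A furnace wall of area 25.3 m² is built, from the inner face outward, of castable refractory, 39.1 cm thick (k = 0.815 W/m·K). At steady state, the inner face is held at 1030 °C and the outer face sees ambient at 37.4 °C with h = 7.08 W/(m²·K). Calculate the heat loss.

Treat each layer as a resistance in series:
  R_castable refractory = L/(kA) = 0.391/(0.815·25.3) = 0.01896 K/W
  R_conv,out = 1/(hA) = 1/(7.08·25.3) = 0.005583 K/W
ΣR = 0.01896 + 0.005583 = 0.02454 K/W
Q = ΔT/ΣR = (1030 °C − 37.4 °C)/0.02454 = 40400 W

Q = 40.4 kW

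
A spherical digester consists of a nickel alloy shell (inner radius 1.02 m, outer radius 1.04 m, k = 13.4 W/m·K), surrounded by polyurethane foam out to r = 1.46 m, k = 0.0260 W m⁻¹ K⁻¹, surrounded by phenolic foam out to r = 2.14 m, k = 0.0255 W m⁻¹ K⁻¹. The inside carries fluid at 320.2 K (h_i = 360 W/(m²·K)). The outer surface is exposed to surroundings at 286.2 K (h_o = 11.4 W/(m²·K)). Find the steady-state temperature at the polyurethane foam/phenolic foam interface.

Series thermal resistances, inner to outer:
  R_conv,in = 1/(4πr²h) = 1/(4π·1.02²·360) = 2.125×10^-4 K/W
  R_nickel alloy = (1/1.02 − 1/1.04)/(4πk) = 0.01885/(4π·13.4) = 1.120×10^-4 K/W
  R_polyurethane foam = (1/1.04 − 1/1.46)/(4πk) = 0.2766/(4π·0.0260) = 0.8466 K/W
  R_phenolic foam = (1/1.46 − 1/2.14)/(4πk) = 0.2176/(4π·0.0255) = 0.6792 K/W
  R_conv,out = 1/(4πr²h) = 1/(4π·2.14²·11.4) = 0.001524 K/W
ΣR = 2.125×10^-4 + 1.120×10^-4 + 0.8466 + 0.6792 + 0.001524 = 1.528 K/W
Q = ΔT/ΣR = (320.2 K − 286.2 K)/1.528 = 22.25 W
From the inner boundary to the polyurethane foam/phenolic foam interface, ΣR_partial = 0.8469 K/W.
T_interface = T_in − Q·ΣR_partial = 320.2 K − (22.25)(0.8469) = 301.4 K

T = 301.4 K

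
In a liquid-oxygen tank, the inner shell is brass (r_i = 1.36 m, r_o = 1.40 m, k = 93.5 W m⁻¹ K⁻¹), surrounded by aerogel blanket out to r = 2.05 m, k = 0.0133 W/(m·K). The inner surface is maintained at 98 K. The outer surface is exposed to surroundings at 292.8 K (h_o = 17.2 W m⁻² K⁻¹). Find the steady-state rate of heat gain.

Treat each layer as a resistance in series:
  R_brass = (1/1.36 − 1/1.40)/(4πk) = 0.02101/(4π·93.5) = 1.788×10^-5 K/W
  R_aerogel blanket = (1/1.40 − 1/2.05)/(4πk) = 0.2265/(4π·0.0133) = 1.355 K/W
  R_conv,out = 1/(4πr²h) = 1/(4π·2.05²·17.2) = 0.001101 K/W
ΣR = 1.788×10^-5 + 1.355 + 0.001101 = 1.356 K/W
Q = ΔT/ΣR = (98 K − 292.8 K)/1.356 = -144 W
(Negative Q ⇒ heat flows inward; heat gain = 144 W.)

Q = 144 W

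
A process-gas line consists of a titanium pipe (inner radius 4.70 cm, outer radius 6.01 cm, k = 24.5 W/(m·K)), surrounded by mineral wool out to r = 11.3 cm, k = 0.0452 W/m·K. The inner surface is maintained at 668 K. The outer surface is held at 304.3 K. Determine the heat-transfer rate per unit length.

Resistance network (inner→outer):
  R'_titanium = ln(0.0601/0.0470)/(2πk) = 0.2459/(2π·24.5) = 0.001597 m·K/W
  R'_mineral wool = ln(0.113/0.0601)/(2πk) = 0.6314/(2π·0.0452) = 2.223 m·K/W
ΣR = 0.001597 + 2.223 = 2.225 m·K/W
Q' = ΔT/ΣR = (668 K − 304.3 K)/2.225 = 163 W/m

Q' = 163 W/m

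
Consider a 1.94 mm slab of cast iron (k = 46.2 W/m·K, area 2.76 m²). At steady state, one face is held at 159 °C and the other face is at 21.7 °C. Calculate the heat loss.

Q = kA·ΔT/L = 46.2 × 2.76 × |159 °C − 21.7 °C| / 0.00194 = 9.02×10^6 W

Q = 9020 kW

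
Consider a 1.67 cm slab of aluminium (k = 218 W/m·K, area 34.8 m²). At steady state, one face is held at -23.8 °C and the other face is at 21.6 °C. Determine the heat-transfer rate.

Q = 2.06×10^7 W

Q = kA·ΔT/L = 218 × 34.8 × |-23.8 °C − 21.6 °C| / 0.0167 = 2.06×10^7 W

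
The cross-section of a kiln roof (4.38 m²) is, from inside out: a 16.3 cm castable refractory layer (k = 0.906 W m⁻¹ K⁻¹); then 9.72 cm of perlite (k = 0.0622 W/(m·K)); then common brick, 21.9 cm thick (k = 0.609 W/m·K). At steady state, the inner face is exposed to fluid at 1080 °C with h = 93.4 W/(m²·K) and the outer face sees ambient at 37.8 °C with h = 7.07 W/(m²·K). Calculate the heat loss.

Treat each layer as a resistance in series:
  R_conv,in = 1/(hA) = 1/(93.4·4.38) = 0.002444 K/W
  R_castable refractory = L/(kA) = 0.163/(0.906·4.38) = 0.04108 K/W
  R_perlite = L/(kA) = 0.0972/(0.0622·4.38) = 0.3568 K/W
  R_common brick = L/(kA) = 0.219/(0.609·4.38) = 0.08210 K/W
  R_conv,out = 1/(hA) = 1/(7.07·4.38) = 0.03229 K/W
ΣR = 0.002444 + 0.04108 + 0.3568 + 0.08210 + 0.03229 = 0.5147 K/W
Q = ΔT/ΣR = (1080 °C − 37.8 °C)/0.5147 = 2020 W

Q = 2.02 kW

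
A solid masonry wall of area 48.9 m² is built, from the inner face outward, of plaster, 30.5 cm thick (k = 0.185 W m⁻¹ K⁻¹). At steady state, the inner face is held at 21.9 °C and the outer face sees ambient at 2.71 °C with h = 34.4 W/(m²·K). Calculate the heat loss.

Treat each layer as a resistance in series:
  R_plaster = L/(kA) = 0.305/(0.185·48.9) = 0.03371 K/W
  R_conv,out = 1/(hA) = 1/(34.4·48.9) = 5.945×10^-4 K/W
ΣR = 0.03371 + 5.945×10^-4 = 0.03430 K/W
Q = ΔT/ΣR = (21.9 °C − 2.71 °C)/0.03430 = 559 W

Q = 559 W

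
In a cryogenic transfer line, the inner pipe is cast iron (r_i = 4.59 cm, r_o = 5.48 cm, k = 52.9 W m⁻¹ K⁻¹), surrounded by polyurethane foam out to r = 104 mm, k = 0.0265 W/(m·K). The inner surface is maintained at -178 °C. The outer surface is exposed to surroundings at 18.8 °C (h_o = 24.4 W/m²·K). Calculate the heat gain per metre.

Q' = 50.3 W/m

Series thermal resistances, inner to outer:
  R'_cast iron = ln(0.0548/0.0459)/(2πk) = 0.1772/(2π·52.9) = 5.332×10^-4 m·K/W
  R'_polyurethane foam = ln(0.104/0.0548)/(2πk) = 0.6407/(2π·0.0265) = 3.848 m·K/W
  R'_conv,out = 1/(2πr h) = 1/(2π·0.104·24.4) = 0.06272 m·K/W
ΣR = 5.332×10^-4 + 3.848 + 0.06272 = 3.911 m·K/W
Q' = ΔT/ΣR = (-178 °C − 18.8 °C)/3.911 = -50.3 W/m
(Negative Q' ⇒ heat flows inward; heat gain = 50.3 W/m.)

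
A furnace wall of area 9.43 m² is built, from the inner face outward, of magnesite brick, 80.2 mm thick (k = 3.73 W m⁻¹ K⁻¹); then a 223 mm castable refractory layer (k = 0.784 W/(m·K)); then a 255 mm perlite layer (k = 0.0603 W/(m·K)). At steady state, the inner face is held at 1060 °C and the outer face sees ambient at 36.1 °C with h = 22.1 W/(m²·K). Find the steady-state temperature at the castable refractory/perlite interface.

T = 992 °C

Treat each layer as a resistance in series:
  R_magnesite brick = L/(kA) = 0.0802/(3.73·9.43) = 0.002280 K/W
  R_castable refractory = L/(kA) = 0.223/(0.784·9.43) = 0.03016 K/W
  R_perlite = L/(kA) = 0.255/(0.0603·9.43) = 0.4484 K/W
  R_conv,out = 1/(hA) = 1/(22.1·9.43) = 0.004798 K/W
ΣR = 0.002280 + 0.03016 + 0.4484 + 0.004798 = 0.4856 K/W
Q = ΔT/ΣR = (1060 °C − 36.1 °C)/0.4856 = 2109 W
From the inner boundary to the castable refractory/perlite interface, ΣR_partial = 0.03244 K/W.
T_interface = T_in − Q·ΣR_partial = 1060 °C − (2109)(0.03244) = 992 °C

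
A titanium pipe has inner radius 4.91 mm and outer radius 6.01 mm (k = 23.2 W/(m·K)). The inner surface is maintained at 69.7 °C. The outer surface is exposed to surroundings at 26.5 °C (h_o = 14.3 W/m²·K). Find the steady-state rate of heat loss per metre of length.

Resistance network (inner→outer):
  R'_titanium = ln(0.00601/0.00491)/(2πk) = 0.2022/(2π·23.2) = 0.001387 m·K/W
  R'_conv,out = 1/(2πr h) = 1/(2π·0.00601·14.3) = 1.852 m·K/W
ΣR = 0.001387 + 1.852 = 1.853 m·K/W
Q' = ΔT/ΣR = (69.7 °C − 26.5 °C)/1.853 = 23.3 W/m

Q' = 23.3 W/m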